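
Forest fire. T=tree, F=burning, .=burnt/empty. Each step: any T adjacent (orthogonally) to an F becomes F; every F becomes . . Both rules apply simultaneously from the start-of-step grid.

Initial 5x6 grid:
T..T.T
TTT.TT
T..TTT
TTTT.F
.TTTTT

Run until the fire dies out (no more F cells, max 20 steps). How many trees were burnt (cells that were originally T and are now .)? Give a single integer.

Answer: 20

Derivation:
Step 1: +2 fires, +1 burnt (F count now 2)
Step 2: +3 fires, +2 burnt (F count now 3)
Step 3: +4 fires, +3 burnt (F count now 4)
Step 4: +2 fires, +4 burnt (F count now 2)
Step 5: +2 fires, +2 burnt (F count now 2)
Step 6: +1 fires, +2 burnt (F count now 1)
Step 7: +1 fires, +1 burnt (F count now 1)
Step 8: +1 fires, +1 burnt (F count now 1)
Step 9: +1 fires, +1 burnt (F count now 1)
Step 10: +2 fires, +1 burnt (F count now 2)
Step 11: +1 fires, +2 burnt (F count now 1)
Step 12: +0 fires, +1 burnt (F count now 0)
Fire out after step 12
Initially T: 21, now '.': 29
Total burnt (originally-T cells now '.'): 20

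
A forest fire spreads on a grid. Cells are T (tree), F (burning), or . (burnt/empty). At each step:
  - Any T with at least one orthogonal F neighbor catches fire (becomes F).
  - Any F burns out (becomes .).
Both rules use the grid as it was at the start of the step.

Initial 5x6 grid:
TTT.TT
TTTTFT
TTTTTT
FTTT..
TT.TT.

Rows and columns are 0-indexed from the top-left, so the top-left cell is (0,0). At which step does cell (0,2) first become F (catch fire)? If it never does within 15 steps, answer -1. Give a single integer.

Step 1: cell (0,2)='T' (+7 fires, +2 burnt)
Step 2: cell (0,2)='T' (+8 fires, +7 burnt)
Step 3: cell (0,2)='F' (+5 fires, +8 burnt)
  -> target ignites at step 3
Step 4: cell (0,2)='.' (+2 fires, +5 burnt)
Step 5: cell (0,2)='.' (+1 fires, +2 burnt)
Step 6: cell (0,2)='.' (+0 fires, +1 burnt)
  fire out at step 6

3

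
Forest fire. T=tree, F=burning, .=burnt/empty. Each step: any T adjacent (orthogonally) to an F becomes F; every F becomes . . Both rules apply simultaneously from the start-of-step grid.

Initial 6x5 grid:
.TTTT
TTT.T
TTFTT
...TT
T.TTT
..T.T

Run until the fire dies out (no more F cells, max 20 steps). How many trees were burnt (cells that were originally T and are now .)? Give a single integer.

Answer: 19

Derivation:
Step 1: +3 fires, +1 burnt (F count now 3)
Step 2: +5 fires, +3 burnt (F count now 5)
Step 3: +6 fires, +5 burnt (F count now 6)
Step 4: +3 fires, +6 burnt (F count now 3)
Step 5: +2 fires, +3 burnt (F count now 2)
Step 6: +0 fires, +2 burnt (F count now 0)
Fire out after step 6
Initially T: 20, now '.': 29
Total burnt (originally-T cells now '.'): 19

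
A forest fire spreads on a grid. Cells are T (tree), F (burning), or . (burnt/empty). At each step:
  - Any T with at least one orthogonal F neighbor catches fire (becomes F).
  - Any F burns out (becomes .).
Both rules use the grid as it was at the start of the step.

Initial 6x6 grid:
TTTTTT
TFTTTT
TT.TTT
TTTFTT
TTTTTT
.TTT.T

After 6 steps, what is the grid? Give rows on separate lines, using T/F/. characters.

Step 1: 8 trees catch fire, 2 burn out
  TFTTTT
  F.FTTT
  TF.FTT
  TTF.FT
  TTTFTT
  .TTT.T
Step 2: 10 trees catch fire, 8 burn out
  F.FTTT
  ...FTT
  F...FT
  TF...F
  TTF.FT
  .TTF.T
Step 3: 7 trees catch fire, 10 burn out
  ...FTT
  ....FT
  .....F
  F.....
  TF...F
  .TF..T
Step 4: 5 trees catch fire, 7 burn out
  ....FT
  .....F
  ......
  ......
  F.....
  .F...F
Step 5: 1 trees catch fire, 5 burn out
  .....F
  ......
  ......
  ......
  ......
  ......
Step 6: 0 trees catch fire, 1 burn out
  ......
  ......
  ......
  ......
  ......
  ......

......
......
......
......
......
......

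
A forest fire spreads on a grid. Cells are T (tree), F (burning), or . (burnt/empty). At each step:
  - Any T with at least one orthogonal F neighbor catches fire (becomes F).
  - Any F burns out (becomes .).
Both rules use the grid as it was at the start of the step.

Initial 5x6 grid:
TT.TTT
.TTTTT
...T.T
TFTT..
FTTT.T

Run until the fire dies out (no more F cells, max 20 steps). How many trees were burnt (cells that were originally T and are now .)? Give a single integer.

Step 1: +3 fires, +2 burnt (F count now 3)
Step 2: +2 fires, +3 burnt (F count now 2)
Step 3: +2 fires, +2 burnt (F count now 2)
Step 4: +1 fires, +2 burnt (F count now 1)
Step 5: +3 fires, +1 burnt (F count now 3)
Step 6: +3 fires, +3 burnt (F count now 3)
Step 7: +3 fires, +3 burnt (F count now 3)
Step 8: +1 fires, +3 burnt (F count now 1)
Step 9: +0 fires, +1 burnt (F count now 0)
Fire out after step 9
Initially T: 19, now '.': 29
Total burnt (originally-T cells now '.'): 18

Answer: 18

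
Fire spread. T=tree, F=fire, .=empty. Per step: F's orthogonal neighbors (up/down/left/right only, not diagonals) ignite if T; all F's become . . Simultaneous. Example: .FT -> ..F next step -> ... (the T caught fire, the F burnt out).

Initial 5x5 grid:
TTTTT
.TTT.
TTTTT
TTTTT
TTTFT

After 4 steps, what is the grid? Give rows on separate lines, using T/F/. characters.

Step 1: 3 trees catch fire, 1 burn out
  TTTTT
  .TTT.
  TTTTT
  TTTFT
  TTF.F
Step 2: 4 trees catch fire, 3 burn out
  TTTTT
  .TTT.
  TTTFT
  TTF.F
  TF...
Step 3: 5 trees catch fire, 4 burn out
  TTTTT
  .TTF.
  TTF.F
  TF...
  F....
Step 4: 4 trees catch fire, 5 burn out
  TTTFT
  .TF..
  TF...
  F....
  .....

TTTFT
.TF..
TF...
F....
.....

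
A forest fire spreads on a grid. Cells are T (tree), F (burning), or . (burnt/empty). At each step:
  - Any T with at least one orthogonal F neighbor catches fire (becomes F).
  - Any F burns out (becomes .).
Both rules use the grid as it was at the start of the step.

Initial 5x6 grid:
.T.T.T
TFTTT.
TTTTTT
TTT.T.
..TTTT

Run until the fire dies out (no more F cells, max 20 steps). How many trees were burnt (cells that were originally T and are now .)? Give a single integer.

Answer: 20

Derivation:
Step 1: +4 fires, +1 burnt (F count now 4)
Step 2: +4 fires, +4 burnt (F count now 4)
Step 3: +5 fires, +4 burnt (F count now 5)
Step 4: +2 fires, +5 burnt (F count now 2)
Step 5: +3 fires, +2 burnt (F count now 3)
Step 6: +1 fires, +3 burnt (F count now 1)
Step 7: +1 fires, +1 burnt (F count now 1)
Step 8: +0 fires, +1 burnt (F count now 0)
Fire out after step 8
Initially T: 21, now '.': 29
Total burnt (originally-T cells now '.'): 20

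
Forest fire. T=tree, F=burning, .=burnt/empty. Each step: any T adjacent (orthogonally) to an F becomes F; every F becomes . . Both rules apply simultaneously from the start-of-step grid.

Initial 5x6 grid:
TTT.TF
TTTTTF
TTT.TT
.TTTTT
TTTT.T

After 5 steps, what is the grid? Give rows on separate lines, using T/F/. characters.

Step 1: 3 trees catch fire, 2 burn out
  TTT.F.
  TTTTF.
  TTT.TF
  .TTTTT
  TTTT.T
Step 2: 3 trees catch fire, 3 burn out
  TTT...
  TTTF..
  TTT.F.
  .TTTTF
  TTTT.T
Step 3: 3 trees catch fire, 3 burn out
  TTT...
  TTF...
  TTT...
  .TTTF.
  TTTT.F
Step 4: 4 trees catch fire, 3 burn out
  TTF...
  TF....
  TTF...
  .TTF..
  TTTT..
Step 5: 5 trees catch fire, 4 burn out
  TF....
  F.....
  TF....
  .TF...
  TTTF..

TF....
F.....
TF....
.TF...
TTTF..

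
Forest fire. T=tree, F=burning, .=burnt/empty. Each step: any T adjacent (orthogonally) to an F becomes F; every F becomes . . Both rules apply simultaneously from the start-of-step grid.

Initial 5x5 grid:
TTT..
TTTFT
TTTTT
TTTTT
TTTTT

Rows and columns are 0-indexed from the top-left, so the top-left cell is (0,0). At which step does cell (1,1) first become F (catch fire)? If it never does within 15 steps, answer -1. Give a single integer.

Step 1: cell (1,1)='T' (+3 fires, +1 burnt)
Step 2: cell (1,1)='F' (+5 fires, +3 burnt)
  -> target ignites at step 2
Step 3: cell (1,1)='.' (+6 fires, +5 burnt)
Step 4: cell (1,1)='.' (+5 fires, +6 burnt)
Step 5: cell (1,1)='.' (+2 fires, +5 burnt)
Step 6: cell (1,1)='.' (+1 fires, +2 burnt)
Step 7: cell (1,1)='.' (+0 fires, +1 burnt)
  fire out at step 7

2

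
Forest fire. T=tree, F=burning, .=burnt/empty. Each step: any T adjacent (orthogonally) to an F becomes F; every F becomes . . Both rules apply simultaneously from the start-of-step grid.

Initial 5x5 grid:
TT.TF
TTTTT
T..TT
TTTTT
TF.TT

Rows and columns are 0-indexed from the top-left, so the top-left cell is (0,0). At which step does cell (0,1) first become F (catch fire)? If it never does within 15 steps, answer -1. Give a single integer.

Step 1: cell (0,1)='T' (+4 fires, +2 burnt)
Step 2: cell (0,1)='T' (+4 fires, +4 burnt)
Step 3: cell (0,1)='T' (+5 fires, +4 burnt)
Step 4: cell (0,1)='T' (+4 fires, +5 burnt)
Step 5: cell (0,1)='F' (+2 fires, +4 burnt)
  -> target ignites at step 5
Step 6: cell (0,1)='.' (+0 fires, +2 burnt)
  fire out at step 6

5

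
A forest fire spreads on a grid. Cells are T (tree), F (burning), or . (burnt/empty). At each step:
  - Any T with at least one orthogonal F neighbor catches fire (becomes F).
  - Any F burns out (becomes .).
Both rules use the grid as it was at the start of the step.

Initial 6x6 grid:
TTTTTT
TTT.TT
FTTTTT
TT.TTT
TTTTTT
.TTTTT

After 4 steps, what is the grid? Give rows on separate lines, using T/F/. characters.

Step 1: 3 trees catch fire, 1 burn out
  TTTTTT
  FTT.TT
  .FTTTT
  FT.TTT
  TTTTTT
  .TTTTT
Step 2: 5 trees catch fire, 3 burn out
  FTTTTT
  .FT.TT
  ..FTTT
  .F.TTT
  FTTTTT
  .TTTTT
Step 3: 4 trees catch fire, 5 burn out
  .FTTTT
  ..F.TT
  ...FTT
  ...TTT
  .FTTTT
  .TTTTT
Step 4: 5 trees catch fire, 4 burn out
  ..FTTT
  ....TT
  ....FT
  ...FTT
  ..FTTT
  .FTTTT

..FTTT
....TT
....FT
...FTT
..FTTT
.FTTTT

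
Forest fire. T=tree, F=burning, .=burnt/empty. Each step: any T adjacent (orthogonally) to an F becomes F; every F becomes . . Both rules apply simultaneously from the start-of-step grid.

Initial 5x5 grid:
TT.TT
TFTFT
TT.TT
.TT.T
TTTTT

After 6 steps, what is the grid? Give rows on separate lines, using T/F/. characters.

Step 1: 7 trees catch fire, 2 burn out
  TF.FT
  F.F.F
  TF.FT
  .TT.T
  TTTTT
Step 2: 5 trees catch fire, 7 burn out
  F...F
  .....
  F...F
  .FT.T
  TTTTT
Step 3: 3 trees catch fire, 5 burn out
  .....
  .....
  .....
  ..F.F
  TFTTT
Step 4: 3 trees catch fire, 3 burn out
  .....
  .....
  .....
  .....
  F.FTF
Step 5: 1 trees catch fire, 3 burn out
  .....
  .....
  .....
  .....
  ...F.
Step 6: 0 trees catch fire, 1 burn out
  .....
  .....
  .....
  .....
  .....

.....
.....
.....
.....
.....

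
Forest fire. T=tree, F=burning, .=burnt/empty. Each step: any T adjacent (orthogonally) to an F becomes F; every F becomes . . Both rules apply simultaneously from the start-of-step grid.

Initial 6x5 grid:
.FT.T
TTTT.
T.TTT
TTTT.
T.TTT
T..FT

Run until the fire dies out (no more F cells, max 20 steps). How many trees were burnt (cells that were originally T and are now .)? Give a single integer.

Step 1: +4 fires, +2 burnt (F count now 4)
Step 2: +5 fires, +4 burnt (F count now 5)
Step 3: +5 fires, +5 burnt (F count now 5)
Step 4: +3 fires, +5 burnt (F count now 3)
Step 5: +1 fires, +3 burnt (F count now 1)
Step 6: +1 fires, +1 burnt (F count now 1)
Step 7: +0 fires, +1 burnt (F count now 0)
Fire out after step 7
Initially T: 20, now '.': 29
Total burnt (originally-T cells now '.'): 19

Answer: 19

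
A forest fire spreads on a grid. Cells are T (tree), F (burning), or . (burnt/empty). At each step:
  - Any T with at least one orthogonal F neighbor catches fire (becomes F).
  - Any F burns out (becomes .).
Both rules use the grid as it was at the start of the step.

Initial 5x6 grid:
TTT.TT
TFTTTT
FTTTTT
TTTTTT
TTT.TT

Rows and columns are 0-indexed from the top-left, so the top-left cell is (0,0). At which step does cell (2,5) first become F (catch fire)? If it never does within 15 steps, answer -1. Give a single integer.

Step 1: cell (2,5)='T' (+5 fires, +2 burnt)
Step 2: cell (2,5)='T' (+6 fires, +5 burnt)
Step 3: cell (2,5)='T' (+4 fires, +6 burnt)
Step 4: cell (2,5)='T' (+5 fires, +4 burnt)
Step 5: cell (2,5)='F' (+3 fires, +5 burnt)
  -> target ignites at step 5
Step 6: cell (2,5)='.' (+2 fires, +3 burnt)
Step 7: cell (2,5)='.' (+1 fires, +2 burnt)
Step 8: cell (2,5)='.' (+0 fires, +1 burnt)
  fire out at step 8

5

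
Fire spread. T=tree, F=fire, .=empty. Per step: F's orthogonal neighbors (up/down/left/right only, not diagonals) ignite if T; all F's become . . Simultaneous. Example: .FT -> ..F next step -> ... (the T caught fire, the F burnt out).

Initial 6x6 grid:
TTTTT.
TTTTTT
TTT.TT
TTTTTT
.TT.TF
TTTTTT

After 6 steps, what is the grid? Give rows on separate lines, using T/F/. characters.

Step 1: 3 trees catch fire, 1 burn out
  TTTTT.
  TTTTTT
  TTT.TT
  TTTTTF
  .TT.F.
  TTTTTF
Step 2: 3 trees catch fire, 3 burn out
  TTTTT.
  TTTTTT
  TTT.TF
  TTTTF.
  .TT...
  TTTTF.
Step 3: 4 trees catch fire, 3 burn out
  TTTTT.
  TTTTTF
  TTT.F.
  TTTF..
  .TT...
  TTTF..
Step 4: 3 trees catch fire, 4 burn out
  TTTTT.
  TTTTF.
  TTT...
  TTF...
  .TT...
  TTF...
Step 5: 6 trees catch fire, 3 burn out
  TTTTF.
  TTTF..
  TTF...
  TF....
  .TF...
  TF....
Step 6: 6 trees catch fire, 6 burn out
  TTTF..
  TTF...
  TF....
  F.....
  .F....
  F.....

TTTF..
TTF...
TF....
F.....
.F....
F.....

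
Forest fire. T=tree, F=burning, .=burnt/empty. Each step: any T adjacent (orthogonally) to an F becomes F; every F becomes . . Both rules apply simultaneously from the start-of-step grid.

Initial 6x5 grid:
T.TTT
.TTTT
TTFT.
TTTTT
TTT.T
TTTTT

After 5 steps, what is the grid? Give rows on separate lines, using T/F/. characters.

Step 1: 4 trees catch fire, 1 burn out
  T.TTT
  .TFTT
  TF.F.
  TTFTT
  TTT.T
  TTTTT
Step 2: 7 trees catch fire, 4 burn out
  T.FTT
  .F.FT
  F....
  TF.FT
  TTF.T
  TTTTT
Step 3: 6 trees catch fire, 7 burn out
  T..FT
  ....F
  .....
  F...F
  TF..T
  TTFTT
Step 4: 5 trees catch fire, 6 burn out
  T...F
  .....
  .....
  .....
  F...F
  TF.FT
Step 5: 2 trees catch fire, 5 burn out
  T....
  .....
  .....
  .....
  .....
  F...F

T....
.....
.....
.....
.....
F...F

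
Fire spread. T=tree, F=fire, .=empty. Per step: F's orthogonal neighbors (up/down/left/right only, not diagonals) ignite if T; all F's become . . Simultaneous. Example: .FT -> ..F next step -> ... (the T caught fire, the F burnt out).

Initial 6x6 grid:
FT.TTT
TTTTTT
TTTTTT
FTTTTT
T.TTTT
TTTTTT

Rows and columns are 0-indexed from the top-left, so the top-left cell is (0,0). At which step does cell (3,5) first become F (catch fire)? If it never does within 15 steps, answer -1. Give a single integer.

Step 1: cell (3,5)='T' (+5 fires, +2 burnt)
Step 2: cell (3,5)='T' (+4 fires, +5 burnt)
Step 3: cell (3,5)='T' (+5 fires, +4 burnt)
Step 4: cell (3,5)='T' (+5 fires, +5 burnt)
Step 5: cell (3,5)='F' (+6 fires, +5 burnt)
  -> target ignites at step 5
Step 6: cell (3,5)='.' (+5 fires, +6 burnt)
Step 7: cell (3,5)='.' (+2 fires, +5 burnt)
Step 8: cell (3,5)='.' (+0 fires, +2 burnt)
  fire out at step 8

5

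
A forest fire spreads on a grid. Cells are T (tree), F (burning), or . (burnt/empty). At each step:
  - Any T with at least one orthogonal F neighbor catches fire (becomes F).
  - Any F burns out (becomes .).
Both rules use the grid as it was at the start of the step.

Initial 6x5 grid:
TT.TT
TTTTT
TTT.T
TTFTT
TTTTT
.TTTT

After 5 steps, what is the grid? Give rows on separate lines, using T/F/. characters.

Step 1: 4 trees catch fire, 1 burn out
  TT.TT
  TTTTT
  TTF.T
  TF.FT
  TTFTT
  .TTTT
Step 2: 7 trees catch fire, 4 burn out
  TT.TT
  TTFTT
  TF..T
  F...F
  TF.FT
  .TFTT
Step 3: 8 trees catch fire, 7 burn out
  TT.TT
  TF.FT
  F...F
  .....
  F...F
  .F.FT
Step 4: 5 trees catch fire, 8 burn out
  TF.FT
  F...F
  .....
  .....
  .....
  ....F
Step 5: 2 trees catch fire, 5 burn out
  F...F
  .....
  .....
  .....
  .....
  .....

F...F
.....
.....
.....
.....
.....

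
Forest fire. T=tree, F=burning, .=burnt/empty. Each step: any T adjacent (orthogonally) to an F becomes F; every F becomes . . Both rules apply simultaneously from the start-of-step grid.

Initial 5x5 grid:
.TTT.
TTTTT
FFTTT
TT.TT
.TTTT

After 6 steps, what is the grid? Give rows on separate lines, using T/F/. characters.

Step 1: 5 trees catch fire, 2 burn out
  .TTT.
  FFTTT
  ..FTT
  FF.TT
  .TTTT
Step 2: 4 trees catch fire, 5 burn out
  .FTT.
  ..FTT
  ...FT
  ...TT
  .FTTT
Step 3: 5 trees catch fire, 4 burn out
  ..FT.
  ...FT
  ....F
  ...FT
  ..FTT
Step 4: 4 trees catch fire, 5 burn out
  ...F.
  ....F
  .....
  ....F
  ...FT
Step 5: 1 trees catch fire, 4 burn out
  .....
  .....
  .....
  .....
  ....F
Step 6: 0 trees catch fire, 1 burn out
  .....
  .....
  .....
  .....
  .....

.....
.....
.....
.....
.....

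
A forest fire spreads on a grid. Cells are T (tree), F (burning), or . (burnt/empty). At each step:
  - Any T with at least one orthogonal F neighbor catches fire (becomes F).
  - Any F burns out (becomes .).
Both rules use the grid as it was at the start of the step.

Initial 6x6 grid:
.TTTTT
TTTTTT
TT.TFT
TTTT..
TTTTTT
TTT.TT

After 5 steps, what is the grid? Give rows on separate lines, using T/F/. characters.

Step 1: 3 trees catch fire, 1 burn out
  .TTTTT
  TTTTFT
  TT.F.F
  TTTT..
  TTTTTT
  TTT.TT
Step 2: 4 trees catch fire, 3 burn out
  .TTTFT
  TTTF.F
  TT....
  TTTF..
  TTTTTT
  TTT.TT
Step 3: 5 trees catch fire, 4 burn out
  .TTF.F
  TTF...
  TT....
  TTF...
  TTTFTT
  TTT.TT
Step 4: 5 trees catch fire, 5 burn out
  .TF...
  TF....
  TT....
  TF....
  TTF.FT
  TTT.TT
Step 5: 8 trees catch fire, 5 burn out
  .F....
  F.....
  TF....
  F.....
  TF...F
  TTF.FT

.F....
F.....
TF....
F.....
TF...F
TTF.FT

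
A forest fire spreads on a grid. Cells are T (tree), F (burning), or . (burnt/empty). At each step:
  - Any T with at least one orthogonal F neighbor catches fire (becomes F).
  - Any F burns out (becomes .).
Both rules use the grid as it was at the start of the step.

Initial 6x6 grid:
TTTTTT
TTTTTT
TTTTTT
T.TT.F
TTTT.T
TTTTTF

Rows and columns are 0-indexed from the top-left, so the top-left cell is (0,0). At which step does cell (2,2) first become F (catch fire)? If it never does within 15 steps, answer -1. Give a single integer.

Step 1: cell (2,2)='T' (+3 fires, +2 burnt)
Step 2: cell (2,2)='T' (+3 fires, +3 burnt)
Step 3: cell (2,2)='T' (+5 fires, +3 burnt)
Step 4: cell (2,2)='F' (+6 fires, +5 burnt)
  -> target ignites at step 4
Step 5: cell (2,2)='.' (+6 fires, +6 burnt)
Step 6: cell (2,2)='.' (+4 fires, +6 burnt)
Step 7: cell (2,2)='.' (+3 fires, +4 burnt)
Step 8: cell (2,2)='.' (+1 fires, +3 burnt)
Step 9: cell (2,2)='.' (+0 fires, +1 burnt)
  fire out at step 9

4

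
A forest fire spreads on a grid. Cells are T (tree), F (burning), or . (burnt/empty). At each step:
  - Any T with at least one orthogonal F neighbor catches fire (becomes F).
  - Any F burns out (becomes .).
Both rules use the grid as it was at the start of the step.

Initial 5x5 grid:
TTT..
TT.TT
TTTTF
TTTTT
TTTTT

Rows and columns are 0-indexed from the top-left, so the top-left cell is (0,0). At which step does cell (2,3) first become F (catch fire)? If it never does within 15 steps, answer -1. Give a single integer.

Step 1: cell (2,3)='F' (+3 fires, +1 burnt)
  -> target ignites at step 1
Step 2: cell (2,3)='.' (+4 fires, +3 burnt)
Step 3: cell (2,3)='.' (+3 fires, +4 burnt)
Step 4: cell (2,3)='.' (+4 fires, +3 burnt)
Step 5: cell (2,3)='.' (+4 fires, +4 burnt)
Step 6: cell (2,3)='.' (+3 fires, +4 burnt)
Step 7: cell (2,3)='.' (+0 fires, +3 burnt)
  fire out at step 7

1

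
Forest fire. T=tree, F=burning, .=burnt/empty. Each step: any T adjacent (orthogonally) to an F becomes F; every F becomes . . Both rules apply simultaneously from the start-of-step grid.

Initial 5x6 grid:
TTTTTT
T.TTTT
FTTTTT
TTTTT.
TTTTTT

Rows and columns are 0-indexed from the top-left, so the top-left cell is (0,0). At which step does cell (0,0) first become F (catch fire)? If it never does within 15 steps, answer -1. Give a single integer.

Step 1: cell (0,0)='T' (+3 fires, +1 burnt)
Step 2: cell (0,0)='F' (+4 fires, +3 burnt)
  -> target ignites at step 2
Step 3: cell (0,0)='.' (+5 fires, +4 burnt)
Step 4: cell (0,0)='.' (+5 fires, +5 burnt)
Step 5: cell (0,0)='.' (+5 fires, +5 burnt)
Step 6: cell (0,0)='.' (+3 fires, +5 burnt)
Step 7: cell (0,0)='.' (+2 fires, +3 burnt)
Step 8: cell (0,0)='.' (+0 fires, +2 burnt)
  fire out at step 8

2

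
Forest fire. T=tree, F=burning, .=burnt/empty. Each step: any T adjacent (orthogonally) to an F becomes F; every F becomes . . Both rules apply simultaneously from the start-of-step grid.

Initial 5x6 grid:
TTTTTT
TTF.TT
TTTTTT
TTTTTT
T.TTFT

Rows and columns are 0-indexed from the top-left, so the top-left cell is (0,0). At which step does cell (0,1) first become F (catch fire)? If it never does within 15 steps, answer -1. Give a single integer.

Step 1: cell (0,1)='T' (+6 fires, +2 burnt)
Step 2: cell (0,1)='F' (+10 fires, +6 burnt)
  -> target ignites at step 2
Step 3: cell (0,1)='.' (+6 fires, +10 burnt)
Step 4: cell (0,1)='.' (+3 fires, +6 burnt)
Step 5: cell (0,1)='.' (+1 fires, +3 burnt)
Step 6: cell (0,1)='.' (+0 fires, +1 burnt)
  fire out at step 6

2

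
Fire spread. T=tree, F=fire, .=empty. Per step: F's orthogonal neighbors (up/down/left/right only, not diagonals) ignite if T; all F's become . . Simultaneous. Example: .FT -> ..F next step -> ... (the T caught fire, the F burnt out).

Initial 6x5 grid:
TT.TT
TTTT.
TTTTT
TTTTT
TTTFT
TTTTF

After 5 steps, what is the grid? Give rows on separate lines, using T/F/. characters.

Step 1: 4 trees catch fire, 2 burn out
  TT.TT
  TTTT.
  TTTTT
  TTTFT
  TTF.F
  TTTF.
Step 2: 5 trees catch fire, 4 burn out
  TT.TT
  TTTT.
  TTTFT
  TTF.F
  TF...
  TTF..
Step 3: 6 trees catch fire, 5 burn out
  TT.TT
  TTTF.
  TTF.F
  TF...
  F....
  TF...
Step 4: 5 trees catch fire, 6 burn out
  TT.FT
  TTF..
  TF...
  F....
  .....
  F....
Step 5: 3 trees catch fire, 5 burn out
  TT..F
  TF...
  F....
  .....
  .....
  .....

TT..F
TF...
F....
.....
.....
.....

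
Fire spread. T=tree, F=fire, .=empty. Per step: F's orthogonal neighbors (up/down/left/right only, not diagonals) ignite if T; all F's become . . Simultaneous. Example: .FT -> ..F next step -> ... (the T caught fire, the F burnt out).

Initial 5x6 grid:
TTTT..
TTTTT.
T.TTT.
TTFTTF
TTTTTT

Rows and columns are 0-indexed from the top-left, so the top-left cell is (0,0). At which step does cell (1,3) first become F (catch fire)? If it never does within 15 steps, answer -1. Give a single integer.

Step 1: cell (1,3)='T' (+6 fires, +2 burnt)
Step 2: cell (1,3)='T' (+7 fires, +6 burnt)
Step 3: cell (1,3)='F' (+6 fires, +7 burnt)
  -> target ignites at step 3
Step 4: cell (1,3)='.' (+3 fires, +6 burnt)
Step 5: cell (1,3)='.' (+1 fires, +3 burnt)
Step 6: cell (1,3)='.' (+0 fires, +1 burnt)
  fire out at step 6

3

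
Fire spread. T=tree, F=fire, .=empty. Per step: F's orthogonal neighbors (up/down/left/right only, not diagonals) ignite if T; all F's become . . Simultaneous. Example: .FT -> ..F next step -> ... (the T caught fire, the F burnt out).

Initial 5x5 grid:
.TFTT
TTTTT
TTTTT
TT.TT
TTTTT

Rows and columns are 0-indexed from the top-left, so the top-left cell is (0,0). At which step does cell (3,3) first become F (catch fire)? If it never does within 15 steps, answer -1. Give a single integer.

Step 1: cell (3,3)='T' (+3 fires, +1 burnt)
Step 2: cell (3,3)='T' (+4 fires, +3 burnt)
Step 3: cell (3,3)='T' (+4 fires, +4 burnt)
Step 4: cell (3,3)='F' (+4 fires, +4 burnt)
  -> target ignites at step 4
Step 5: cell (3,3)='.' (+4 fires, +4 burnt)
Step 6: cell (3,3)='.' (+3 fires, +4 burnt)
Step 7: cell (3,3)='.' (+0 fires, +3 burnt)
  fire out at step 7

4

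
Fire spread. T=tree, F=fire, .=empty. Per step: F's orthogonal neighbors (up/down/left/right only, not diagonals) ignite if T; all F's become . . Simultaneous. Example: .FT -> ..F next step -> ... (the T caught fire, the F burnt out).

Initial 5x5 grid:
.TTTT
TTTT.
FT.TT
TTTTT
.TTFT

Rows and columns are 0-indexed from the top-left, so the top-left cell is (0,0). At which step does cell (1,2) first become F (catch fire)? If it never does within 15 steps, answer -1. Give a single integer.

Step 1: cell (1,2)='T' (+6 fires, +2 burnt)
Step 2: cell (1,2)='T' (+6 fires, +6 burnt)
Step 3: cell (1,2)='F' (+4 fires, +6 burnt)
  -> target ignites at step 3
Step 4: cell (1,2)='.' (+2 fires, +4 burnt)
Step 5: cell (1,2)='.' (+1 fires, +2 burnt)
Step 6: cell (1,2)='.' (+0 fires, +1 burnt)
  fire out at step 6

3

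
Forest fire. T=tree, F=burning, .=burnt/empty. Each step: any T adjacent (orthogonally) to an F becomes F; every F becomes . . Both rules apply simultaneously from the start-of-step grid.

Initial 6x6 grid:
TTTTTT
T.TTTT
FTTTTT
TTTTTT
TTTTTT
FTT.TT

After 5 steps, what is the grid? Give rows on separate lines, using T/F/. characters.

Step 1: 5 trees catch fire, 2 burn out
  TTTTTT
  F.TTTT
  .FTTTT
  FTTTTT
  FTTTTT
  .FT.TT
Step 2: 5 trees catch fire, 5 burn out
  FTTTTT
  ..TTTT
  ..FTTT
  .FTTTT
  .FTTTT
  ..F.TT
Step 3: 5 trees catch fire, 5 burn out
  .FTTTT
  ..FTTT
  ...FTT
  ..FTTT
  ..FTTT
  ....TT
Step 4: 5 trees catch fire, 5 burn out
  ..FTTT
  ...FTT
  ....FT
  ...FTT
  ...FTT
  ....TT
Step 5: 5 trees catch fire, 5 burn out
  ...FTT
  ....FT
  .....F
  ....FT
  ....FT
  ....TT

...FTT
....FT
.....F
....FT
....FT
....TT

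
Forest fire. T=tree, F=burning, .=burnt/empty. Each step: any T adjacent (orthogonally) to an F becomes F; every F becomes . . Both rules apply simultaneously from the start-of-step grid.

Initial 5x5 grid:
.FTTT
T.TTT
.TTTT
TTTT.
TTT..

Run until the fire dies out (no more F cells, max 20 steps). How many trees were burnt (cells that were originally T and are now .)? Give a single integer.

Step 1: +1 fires, +1 burnt (F count now 1)
Step 2: +2 fires, +1 burnt (F count now 2)
Step 3: +3 fires, +2 burnt (F count now 3)
Step 4: +4 fires, +3 burnt (F count now 4)
Step 5: +4 fires, +4 burnt (F count now 4)
Step 6: +2 fires, +4 burnt (F count now 2)
Step 7: +1 fires, +2 burnt (F count now 1)
Step 8: +0 fires, +1 burnt (F count now 0)
Fire out after step 8
Initially T: 18, now '.': 24
Total burnt (originally-T cells now '.'): 17

Answer: 17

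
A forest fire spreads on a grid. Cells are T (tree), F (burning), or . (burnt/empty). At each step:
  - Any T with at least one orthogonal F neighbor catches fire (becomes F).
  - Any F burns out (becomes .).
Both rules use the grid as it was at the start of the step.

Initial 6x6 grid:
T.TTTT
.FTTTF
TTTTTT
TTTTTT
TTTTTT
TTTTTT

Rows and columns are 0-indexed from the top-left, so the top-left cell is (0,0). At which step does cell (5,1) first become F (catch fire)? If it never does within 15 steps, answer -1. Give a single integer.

Step 1: cell (5,1)='T' (+5 fires, +2 burnt)
Step 2: cell (5,1)='T' (+8 fires, +5 burnt)
Step 3: cell (5,1)='T' (+7 fires, +8 burnt)
Step 4: cell (5,1)='F' (+6 fires, +7 burnt)
  -> target ignites at step 4
Step 5: cell (5,1)='.' (+4 fires, +6 burnt)
Step 6: cell (5,1)='.' (+1 fires, +4 burnt)
Step 7: cell (5,1)='.' (+0 fires, +1 burnt)
  fire out at step 7

4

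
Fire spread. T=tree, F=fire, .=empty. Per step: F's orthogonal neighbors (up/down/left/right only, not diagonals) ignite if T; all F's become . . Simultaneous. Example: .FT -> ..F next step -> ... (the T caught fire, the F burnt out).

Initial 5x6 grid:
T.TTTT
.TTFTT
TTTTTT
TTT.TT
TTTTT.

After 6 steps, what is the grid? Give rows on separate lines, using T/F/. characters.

Step 1: 4 trees catch fire, 1 burn out
  T.TFTT
  .TF.FT
  TTTFTT
  TTT.TT
  TTTTT.
Step 2: 6 trees catch fire, 4 burn out
  T.F.FT
  .F...F
  TTF.FT
  TTT.TT
  TTTTT.
Step 3: 5 trees catch fire, 6 burn out
  T....F
  ......
  TF...F
  TTF.FT
  TTTTT.
Step 4: 5 trees catch fire, 5 burn out
  T.....
  ......
  F.....
  TF...F
  TTFTF.
Step 5: 3 trees catch fire, 5 burn out
  T.....
  ......
  ......
  F.....
  TF.F..
Step 6: 1 trees catch fire, 3 burn out
  T.....
  ......
  ......
  ......
  F.....

T.....
......
......
......
F.....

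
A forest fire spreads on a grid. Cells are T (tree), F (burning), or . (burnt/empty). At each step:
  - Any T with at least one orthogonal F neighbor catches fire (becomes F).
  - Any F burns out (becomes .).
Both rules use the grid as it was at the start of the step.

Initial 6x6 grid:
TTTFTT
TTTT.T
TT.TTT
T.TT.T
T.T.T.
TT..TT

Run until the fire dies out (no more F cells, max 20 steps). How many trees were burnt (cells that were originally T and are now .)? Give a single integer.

Answer: 23

Derivation:
Step 1: +3 fires, +1 burnt (F count now 3)
Step 2: +4 fires, +3 burnt (F count now 4)
Step 3: +5 fires, +4 burnt (F count now 5)
Step 4: +4 fires, +5 burnt (F count now 4)
Step 5: +3 fires, +4 burnt (F count now 3)
Step 6: +1 fires, +3 burnt (F count now 1)
Step 7: +1 fires, +1 burnt (F count now 1)
Step 8: +1 fires, +1 burnt (F count now 1)
Step 9: +1 fires, +1 burnt (F count now 1)
Step 10: +0 fires, +1 burnt (F count now 0)
Fire out after step 10
Initially T: 26, now '.': 33
Total burnt (originally-T cells now '.'): 23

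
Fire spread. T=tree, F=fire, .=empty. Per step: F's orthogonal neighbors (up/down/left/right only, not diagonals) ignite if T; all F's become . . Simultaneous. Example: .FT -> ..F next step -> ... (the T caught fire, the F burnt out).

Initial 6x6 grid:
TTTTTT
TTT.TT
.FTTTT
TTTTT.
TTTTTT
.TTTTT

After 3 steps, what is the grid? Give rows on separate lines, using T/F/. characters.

Step 1: 3 trees catch fire, 1 burn out
  TTTTTT
  TFT.TT
  ..FTTT
  TFTTT.
  TTTTTT
  .TTTTT
Step 2: 7 trees catch fire, 3 burn out
  TFTTTT
  F.F.TT
  ...FTT
  F.FTT.
  TFTTTT
  .TTTTT
Step 3: 7 trees catch fire, 7 burn out
  F.FTTT
  ....TT
  ....FT
  ...FT.
  F.FTTT
  .FTTTT

F.FTTT
....TT
....FT
...FT.
F.FTTT
.FTTTT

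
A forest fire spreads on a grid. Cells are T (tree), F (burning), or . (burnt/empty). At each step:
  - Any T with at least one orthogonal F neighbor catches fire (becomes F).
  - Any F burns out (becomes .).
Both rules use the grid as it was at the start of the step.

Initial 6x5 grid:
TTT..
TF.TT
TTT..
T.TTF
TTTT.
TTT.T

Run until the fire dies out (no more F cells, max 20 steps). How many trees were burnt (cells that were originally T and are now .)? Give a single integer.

Step 1: +4 fires, +2 burnt (F count now 4)
Step 2: +6 fires, +4 burnt (F count now 6)
Step 3: +2 fires, +6 burnt (F count now 2)
Step 4: +3 fires, +2 burnt (F count now 3)
Step 5: +2 fires, +3 burnt (F count now 2)
Step 6: +0 fires, +2 burnt (F count now 0)
Fire out after step 6
Initially T: 20, now '.': 27
Total burnt (originally-T cells now '.'): 17

Answer: 17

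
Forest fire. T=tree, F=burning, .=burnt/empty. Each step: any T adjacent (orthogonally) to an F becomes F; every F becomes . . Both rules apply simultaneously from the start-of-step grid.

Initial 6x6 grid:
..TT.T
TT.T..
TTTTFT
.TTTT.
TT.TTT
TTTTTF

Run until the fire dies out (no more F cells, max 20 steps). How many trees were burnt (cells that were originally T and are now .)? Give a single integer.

Answer: 24

Derivation:
Step 1: +5 fires, +2 burnt (F count now 5)
Step 2: +5 fires, +5 burnt (F count now 5)
Step 3: +5 fires, +5 burnt (F count now 5)
Step 4: +5 fires, +5 burnt (F count now 5)
Step 5: +3 fires, +5 burnt (F count now 3)
Step 6: +1 fires, +3 burnt (F count now 1)
Step 7: +0 fires, +1 burnt (F count now 0)
Fire out after step 7
Initially T: 25, now '.': 35
Total burnt (originally-T cells now '.'): 24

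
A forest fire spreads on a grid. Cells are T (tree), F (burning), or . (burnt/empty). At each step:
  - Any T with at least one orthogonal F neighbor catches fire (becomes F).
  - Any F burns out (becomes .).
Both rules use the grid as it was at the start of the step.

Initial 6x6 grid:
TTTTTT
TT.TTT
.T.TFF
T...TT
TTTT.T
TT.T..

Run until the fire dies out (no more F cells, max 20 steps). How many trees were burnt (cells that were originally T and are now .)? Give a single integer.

Step 1: +5 fires, +2 burnt (F count now 5)
Step 2: +4 fires, +5 burnt (F count now 4)
Step 3: +1 fires, +4 burnt (F count now 1)
Step 4: +1 fires, +1 burnt (F count now 1)
Step 5: +1 fires, +1 burnt (F count now 1)
Step 6: +2 fires, +1 burnt (F count now 2)
Step 7: +2 fires, +2 burnt (F count now 2)
Step 8: +0 fires, +2 burnt (F count now 0)
Fire out after step 8
Initially T: 24, now '.': 28
Total burnt (originally-T cells now '.'): 16

Answer: 16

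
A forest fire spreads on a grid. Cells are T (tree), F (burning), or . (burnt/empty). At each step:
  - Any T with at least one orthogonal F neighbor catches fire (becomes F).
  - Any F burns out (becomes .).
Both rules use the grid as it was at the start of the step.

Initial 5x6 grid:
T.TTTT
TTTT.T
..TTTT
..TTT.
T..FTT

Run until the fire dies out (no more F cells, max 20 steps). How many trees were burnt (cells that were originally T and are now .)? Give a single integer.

Step 1: +2 fires, +1 burnt (F count now 2)
Step 2: +4 fires, +2 burnt (F count now 4)
Step 3: +3 fires, +4 burnt (F count now 3)
Step 4: +3 fires, +3 burnt (F count now 3)
Step 5: +4 fires, +3 burnt (F count now 4)
Step 6: +2 fires, +4 burnt (F count now 2)
Step 7: +1 fires, +2 burnt (F count now 1)
Step 8: +0 fires, +1 burnt (F count now 0)
Fire out after step 8
Initially T: 20, now '.': 29
Total burnt (originally-T cells now '.'): 19

Answer: 19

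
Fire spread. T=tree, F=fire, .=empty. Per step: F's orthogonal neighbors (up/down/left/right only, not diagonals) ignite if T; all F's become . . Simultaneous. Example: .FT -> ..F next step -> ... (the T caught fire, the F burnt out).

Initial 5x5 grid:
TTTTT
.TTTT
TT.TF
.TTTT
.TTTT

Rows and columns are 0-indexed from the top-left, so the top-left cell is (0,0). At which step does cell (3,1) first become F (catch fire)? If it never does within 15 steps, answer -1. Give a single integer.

Step 1: cell (3,1)='T' (+3 fires, +1 burnt)
Step 2: cell (3,1)='T' (+4 fires, +3 burnt)
Step 3: cell (3,1)='T' (+4 fires, +4 burnt)
Step 4: cell (3,1)='F' (+4 fires, +4 burnt)
  -> target ignites at step 4
Step 5: cell (3,1)='.' (+3 fires, +4 burnt)
Step 6: cell (3,1)='.' (+2 fires, +3 burnt)
Step 7: cell (3,1)='.' (+0 fires, +2 burnt)
  fire out at step 7

4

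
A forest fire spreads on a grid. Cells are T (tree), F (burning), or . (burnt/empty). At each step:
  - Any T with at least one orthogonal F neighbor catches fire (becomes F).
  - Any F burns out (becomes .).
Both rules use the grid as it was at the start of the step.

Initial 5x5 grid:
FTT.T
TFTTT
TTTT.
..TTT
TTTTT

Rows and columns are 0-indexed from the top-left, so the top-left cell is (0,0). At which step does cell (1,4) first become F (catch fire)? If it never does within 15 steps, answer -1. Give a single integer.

Step 1: cell (1,4)='T' (+4 fires, +2 burnt)
Step 2: cell (1,4)='T' (+4 fires, +4 burnt)
Step 3: cell (1,4)='F' (+3 fires, +4 burnt)
  -> target ignites at step 3
Step 4: cell (1,4)='.' (+3 fires, +3 burnt)
Step 5: cell (1,4)='.' (+3 fires, +3 burnt)
Step 6: cell (1,4)='.' (+2 fires, +3 burnt)
Step 7: cell (1,4)='.' (+0 fires, +2 burnt)
  fire out at step 7

3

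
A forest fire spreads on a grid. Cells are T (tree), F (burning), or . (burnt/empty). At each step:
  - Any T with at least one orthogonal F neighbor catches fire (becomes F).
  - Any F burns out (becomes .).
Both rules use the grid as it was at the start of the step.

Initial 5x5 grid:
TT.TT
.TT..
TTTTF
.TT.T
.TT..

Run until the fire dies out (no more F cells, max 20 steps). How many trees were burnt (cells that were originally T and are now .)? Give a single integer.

Step 1: +2 fires, +1 burnt (F count now 2)
Step 2: +1 fires, +2 burnt (F count now 1)
Step 3: +3 fires, +1 burnt (F count now 3)
Step 4: +4 fires, +3 burnt (F count now 4)
Step 5: +2 fires, +4 burnt (F count now 2)
Step 6: +1 fires, +2 burnt (F count now 1)
Step 7: +0 fires, +1 burnt (F count now 0)
Fire out after step 7
Initially T: 15, now '.': 23
Total burnt (originally-T cells now '.'): 13

Answer: 13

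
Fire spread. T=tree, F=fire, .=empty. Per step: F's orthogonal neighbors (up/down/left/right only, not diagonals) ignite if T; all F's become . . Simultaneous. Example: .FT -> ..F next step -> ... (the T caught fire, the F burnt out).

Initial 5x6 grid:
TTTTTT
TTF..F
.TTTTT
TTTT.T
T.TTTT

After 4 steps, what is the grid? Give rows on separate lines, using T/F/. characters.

Step 1: 5 trees catch fire, 2 burn out
  TTFTTF
  TF....
  .TFTTF
  TTTT.T
  T.TTTT
Step 2: 9 trees catch fire, 5 burn out
  TF.FF.
  F.....
  .F.FF.
  TTFT.F
  T.TTTT
Step 3: 5 trees catch fire, 9 burn out
  F.....
  ......
  ......
  TF.F..
  T.FTTF
Step 4: 3 trees catch fire, 5 burn out
  ......
  ......
  ......
  F.....
  T..FF.

......
......
......
F.....
T..FF.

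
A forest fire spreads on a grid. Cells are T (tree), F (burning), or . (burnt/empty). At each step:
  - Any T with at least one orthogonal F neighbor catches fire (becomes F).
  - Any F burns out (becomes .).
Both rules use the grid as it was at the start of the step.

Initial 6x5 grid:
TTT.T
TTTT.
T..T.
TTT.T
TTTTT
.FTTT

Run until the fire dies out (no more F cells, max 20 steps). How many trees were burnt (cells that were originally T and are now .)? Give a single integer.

Step 1: +2 fires, +1 burnt (F count now 2)
Step 2: +4 fires, +2 burnt (F count now 4)
Step 3: +4 fires, +4 burnt (F count now 4)
Step 4: +2 fires, +4 burnt (F count now 2)
Step 5: +2 fires, +2 burnt (F count now 2)
Step 6: +2 fires, +2 burnt (F count now 2)
Step 7: +2 fires, +2 burnt (F count now 2)
Step 8: +2 fires, +2 burnt (F count now 2)
Step 9: +1 fires, +2 burnt (F count now 1)
Step 10: +0 fires, +1 burnt (F count now 0)
Fire out after step 10
Initially T: 22, now '.': 29
Total burnt (originally-T cells now '.'): 21

Answer: 21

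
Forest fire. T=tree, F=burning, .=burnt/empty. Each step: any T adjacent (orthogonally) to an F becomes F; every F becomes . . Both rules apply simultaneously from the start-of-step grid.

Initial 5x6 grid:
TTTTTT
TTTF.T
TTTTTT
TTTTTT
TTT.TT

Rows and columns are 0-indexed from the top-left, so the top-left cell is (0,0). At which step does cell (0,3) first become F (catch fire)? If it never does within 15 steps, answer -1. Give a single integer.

Step 1: cell (0,3)='F' (+3 fires, +1 burnt)
  -> target ignites at step 1
Step 2: cell (0,3)='.' (+6 fires, +3 burnt)
Step 3: cell (0,3)='.' (+7 fires, +6 burnt)
Step 4: cell (0,3)='.' (+7 fires, +7 burnt)
Step 5: cell (0,3)='.' (+3 fires, +7 burnt)
Step 6: cell (0,3)='.' (+1 fires, +3 burnt)
Step 7: cell (0,3)='.' (+0 fires, +1 burnt)
  fire out at step 7

1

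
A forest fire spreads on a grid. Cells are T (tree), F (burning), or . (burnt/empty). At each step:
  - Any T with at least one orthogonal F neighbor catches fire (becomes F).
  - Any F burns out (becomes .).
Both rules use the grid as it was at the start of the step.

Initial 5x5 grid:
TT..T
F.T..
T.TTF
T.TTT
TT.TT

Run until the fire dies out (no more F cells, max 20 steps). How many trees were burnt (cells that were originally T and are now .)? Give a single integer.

Step 1: +4 fires, +2 burnt (F count now 4)
Step 2: +5 fires, +4 burnt (F count now 5)
Step 3: +4 fires, +5 burnt (F count now 4)
Step 4: +1 fires, +4 burnt (F count now 1)
Step 5: +0 fires, +1 burnt (F count now 0)
Fire out after step 5
Initially T: 15, now '.': 24
Total burnt (originally-T cells now '.'): 14

Answer: 14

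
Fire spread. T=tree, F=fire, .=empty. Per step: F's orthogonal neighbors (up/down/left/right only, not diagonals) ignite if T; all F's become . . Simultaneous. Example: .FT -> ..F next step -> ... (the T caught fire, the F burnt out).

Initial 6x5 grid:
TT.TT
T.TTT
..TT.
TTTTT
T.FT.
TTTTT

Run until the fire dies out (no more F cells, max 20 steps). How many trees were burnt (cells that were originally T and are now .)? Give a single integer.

Step 1: +3 fires, +1 burnt (F count now 3)
Step 2: +5 fires, +3 burnt (F count now 5)
Step 3: +6 fires, +5 burnt (F count now 6)
Step 4: +2 fires, +6 burnt (F count now 2)
Step 5: +2 fires, +2 burnt (F count now 2)
Step 6: +1 fires, +2 burnt (F count now 1)
Step 7: +0 fires, +1 burnt (F count now 0)
Fire out after step 7
Initially T: 22, now '.': 27
Total burnt (originally-T cells now '.'): 19

Answer: 19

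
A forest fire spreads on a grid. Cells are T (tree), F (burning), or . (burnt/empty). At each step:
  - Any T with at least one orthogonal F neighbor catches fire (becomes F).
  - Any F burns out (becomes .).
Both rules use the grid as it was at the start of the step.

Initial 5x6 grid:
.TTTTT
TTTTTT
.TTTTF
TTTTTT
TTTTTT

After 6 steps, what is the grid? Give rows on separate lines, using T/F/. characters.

Step 1: 3 trees catch fire, 1 burn out
  .TTTTT
  TTTTTF
  .TTTF.
  TTTTTF
  TTTTTT
Step 2: 5 trees catch fire, 3 burn out
  .TTTTF
  TTTTF.
  .TTF..
  TTTTF.
  TTTTTF
Step 3: 5 trees catch fire, 5 burn out
  .TTTF.
  TTTF..
  .TF...
  TTTF..
  TTTTF.
Step 4: 5 trees catch fire, 5 burn out
  .TTF..
  TTF...
  .F....
  TTF...
  TTTF..
Step 5: 4 trees catch fire, 5 burn out
  .TF...
  TF....
  ......
  TF....
  TTF...
Step 6: 4 trees catch fire, 4 burn out
  .F....
  F.....
  ......
  F.....
  TF....

.F....
F.....
......
F.....
TF....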